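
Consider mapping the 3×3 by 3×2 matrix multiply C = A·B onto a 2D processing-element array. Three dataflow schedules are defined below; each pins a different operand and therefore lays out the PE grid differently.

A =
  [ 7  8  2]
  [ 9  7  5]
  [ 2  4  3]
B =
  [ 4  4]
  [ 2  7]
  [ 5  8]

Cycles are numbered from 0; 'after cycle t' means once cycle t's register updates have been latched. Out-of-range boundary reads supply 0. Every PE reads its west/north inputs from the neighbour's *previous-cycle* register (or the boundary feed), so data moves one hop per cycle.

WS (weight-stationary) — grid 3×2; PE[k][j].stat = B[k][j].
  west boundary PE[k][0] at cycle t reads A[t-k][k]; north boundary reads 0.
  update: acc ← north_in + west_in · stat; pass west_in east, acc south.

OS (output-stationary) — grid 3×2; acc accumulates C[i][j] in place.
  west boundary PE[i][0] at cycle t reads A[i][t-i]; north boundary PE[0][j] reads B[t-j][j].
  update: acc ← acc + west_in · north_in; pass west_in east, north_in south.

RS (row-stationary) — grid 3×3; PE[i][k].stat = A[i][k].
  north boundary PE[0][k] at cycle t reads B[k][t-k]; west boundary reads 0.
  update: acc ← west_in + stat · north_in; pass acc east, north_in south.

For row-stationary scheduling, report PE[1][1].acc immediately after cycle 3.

PE[1][1].acc = 85

Tracing RS — 3×3 array, target PE[1][1]:
  0: (0,1).acc=0  regs=<0,0>
  0: (1,0).acc=0  regs=<0,0>
  0: (1,1).acc=0  regs=<0,0>
  1: (0,1).acc=44  regs=<44,2>
  1: (1,0).acc=36  regs=<36,4>
  1: (1,1).acc=0  regs=<0,0>
  2: (0,1).acc=84  regs=<84,7>
  2: (1,0).acc=36  regs=<36,4>
  2: (1,1).acc=50  regs=<50,2>
  3: (0,1).acc=0  regs=<0,0>
  3: (1,0).acc=0  regs=<0,0>
  3: (1,1).acc=85  regs=<85,7>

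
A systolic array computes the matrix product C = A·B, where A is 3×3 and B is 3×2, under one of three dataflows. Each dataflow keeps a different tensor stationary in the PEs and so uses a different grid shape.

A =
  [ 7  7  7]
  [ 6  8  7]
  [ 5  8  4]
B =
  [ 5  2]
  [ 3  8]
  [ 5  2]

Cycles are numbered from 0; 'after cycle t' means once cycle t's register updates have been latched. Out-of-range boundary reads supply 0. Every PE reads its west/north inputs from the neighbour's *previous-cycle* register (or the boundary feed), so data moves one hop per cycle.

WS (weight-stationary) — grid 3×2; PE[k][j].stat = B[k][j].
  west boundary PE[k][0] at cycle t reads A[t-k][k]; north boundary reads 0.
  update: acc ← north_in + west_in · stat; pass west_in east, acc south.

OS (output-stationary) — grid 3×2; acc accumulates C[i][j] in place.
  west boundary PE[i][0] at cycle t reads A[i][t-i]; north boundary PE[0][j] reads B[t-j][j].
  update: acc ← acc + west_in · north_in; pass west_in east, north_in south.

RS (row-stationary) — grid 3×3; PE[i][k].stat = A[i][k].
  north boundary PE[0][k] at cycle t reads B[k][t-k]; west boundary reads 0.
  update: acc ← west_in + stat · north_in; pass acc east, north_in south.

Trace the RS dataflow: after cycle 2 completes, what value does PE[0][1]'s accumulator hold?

PE[0][1].acc = 70

RS on a 3×3 grid — tracing PE[0][1] and its feeders:
  @0  [0,0]  acc 35  |  →35  ↓5
  @0  [0,1]  acc 0  |  →0  ↓0
  @1  [0,0]  acc 14  |  →14  ↓2
  @1  [0,1]  acc 56  |  →56  ↓3
  @2  [0,0]  acc 0  |  →0  ↓0
  @2  [0,1]  acc 70  |  →70  ↓8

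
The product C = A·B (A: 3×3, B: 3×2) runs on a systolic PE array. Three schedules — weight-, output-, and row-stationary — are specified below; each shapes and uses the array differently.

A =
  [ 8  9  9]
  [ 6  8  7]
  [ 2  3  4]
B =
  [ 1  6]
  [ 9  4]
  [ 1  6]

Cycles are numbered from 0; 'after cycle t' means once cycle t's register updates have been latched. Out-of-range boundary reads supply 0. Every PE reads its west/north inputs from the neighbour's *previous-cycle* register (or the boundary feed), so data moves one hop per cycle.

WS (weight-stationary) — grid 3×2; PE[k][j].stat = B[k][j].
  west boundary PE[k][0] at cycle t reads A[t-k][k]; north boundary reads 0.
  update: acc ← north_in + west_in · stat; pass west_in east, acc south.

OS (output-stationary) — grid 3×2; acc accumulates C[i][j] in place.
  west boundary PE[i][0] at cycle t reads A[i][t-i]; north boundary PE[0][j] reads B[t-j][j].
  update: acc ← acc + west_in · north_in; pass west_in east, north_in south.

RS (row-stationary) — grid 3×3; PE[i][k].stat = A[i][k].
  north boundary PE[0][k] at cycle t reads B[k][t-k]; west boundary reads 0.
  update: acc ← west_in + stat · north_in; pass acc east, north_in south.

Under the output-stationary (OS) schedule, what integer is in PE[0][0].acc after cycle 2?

PE[0][0].acc = 98

OS (3×2). Following PE[0][0] plus its west/north inputs:
  t=0 PE[0][0]: acc=8 h=8 v=1
  t=1 PE[0][0]: acc=89 h=9 v=9
  t=2 PE[0][0]: acc=98 h=9 v=1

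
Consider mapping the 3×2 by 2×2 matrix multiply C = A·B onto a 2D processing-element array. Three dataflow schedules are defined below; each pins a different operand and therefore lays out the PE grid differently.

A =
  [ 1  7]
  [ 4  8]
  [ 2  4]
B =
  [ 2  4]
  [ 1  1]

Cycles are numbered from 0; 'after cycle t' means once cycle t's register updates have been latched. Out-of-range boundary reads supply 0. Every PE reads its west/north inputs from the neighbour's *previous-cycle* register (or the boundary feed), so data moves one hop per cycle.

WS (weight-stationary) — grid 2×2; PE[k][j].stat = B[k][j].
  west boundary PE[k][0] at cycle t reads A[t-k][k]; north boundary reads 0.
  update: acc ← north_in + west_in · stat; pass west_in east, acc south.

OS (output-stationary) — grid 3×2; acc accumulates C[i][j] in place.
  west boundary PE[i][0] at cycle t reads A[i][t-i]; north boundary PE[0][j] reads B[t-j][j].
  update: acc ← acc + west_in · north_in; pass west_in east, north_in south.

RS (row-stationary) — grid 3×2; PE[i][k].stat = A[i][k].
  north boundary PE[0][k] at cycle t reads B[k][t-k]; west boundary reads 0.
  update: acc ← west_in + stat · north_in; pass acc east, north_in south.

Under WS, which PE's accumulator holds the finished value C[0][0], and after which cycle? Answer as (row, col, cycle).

(row, col, cycle) = (1, 0, 1)

WS — PE[1][0] is where C[0][0] collects:
  @0  [1,0]  acc 0  |  →0  ↓0
  @1  [1,0]  acc 9  |  →7  ↓9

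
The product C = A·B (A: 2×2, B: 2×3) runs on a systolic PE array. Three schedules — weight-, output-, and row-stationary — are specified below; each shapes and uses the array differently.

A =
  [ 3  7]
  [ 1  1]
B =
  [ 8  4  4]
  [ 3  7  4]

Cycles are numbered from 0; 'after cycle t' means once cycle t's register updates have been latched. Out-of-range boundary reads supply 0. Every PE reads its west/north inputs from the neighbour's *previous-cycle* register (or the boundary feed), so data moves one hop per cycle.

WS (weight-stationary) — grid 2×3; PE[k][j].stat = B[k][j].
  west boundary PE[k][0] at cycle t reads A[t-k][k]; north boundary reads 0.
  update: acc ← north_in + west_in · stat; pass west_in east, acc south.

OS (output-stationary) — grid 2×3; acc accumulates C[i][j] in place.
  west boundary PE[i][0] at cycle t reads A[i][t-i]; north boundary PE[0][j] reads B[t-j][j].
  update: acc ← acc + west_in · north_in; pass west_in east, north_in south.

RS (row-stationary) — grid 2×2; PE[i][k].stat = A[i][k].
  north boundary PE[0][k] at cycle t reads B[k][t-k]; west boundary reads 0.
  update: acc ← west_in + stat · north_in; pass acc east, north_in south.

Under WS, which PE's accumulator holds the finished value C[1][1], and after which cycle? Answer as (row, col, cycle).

(row, col, cycle) = (1, 1, 3)

Under WS, C[1][1] lands at PE[1][1]:
  t=0 PE[1][1]: acc=0 h=0 v=0
  t=1 PE[1][1]: acc=0 h=0 v=0
  t=2 PE[1][1]: acc=61 h=7 v=61
  t=3 PE[1][1]: acc=11 h=1 v=11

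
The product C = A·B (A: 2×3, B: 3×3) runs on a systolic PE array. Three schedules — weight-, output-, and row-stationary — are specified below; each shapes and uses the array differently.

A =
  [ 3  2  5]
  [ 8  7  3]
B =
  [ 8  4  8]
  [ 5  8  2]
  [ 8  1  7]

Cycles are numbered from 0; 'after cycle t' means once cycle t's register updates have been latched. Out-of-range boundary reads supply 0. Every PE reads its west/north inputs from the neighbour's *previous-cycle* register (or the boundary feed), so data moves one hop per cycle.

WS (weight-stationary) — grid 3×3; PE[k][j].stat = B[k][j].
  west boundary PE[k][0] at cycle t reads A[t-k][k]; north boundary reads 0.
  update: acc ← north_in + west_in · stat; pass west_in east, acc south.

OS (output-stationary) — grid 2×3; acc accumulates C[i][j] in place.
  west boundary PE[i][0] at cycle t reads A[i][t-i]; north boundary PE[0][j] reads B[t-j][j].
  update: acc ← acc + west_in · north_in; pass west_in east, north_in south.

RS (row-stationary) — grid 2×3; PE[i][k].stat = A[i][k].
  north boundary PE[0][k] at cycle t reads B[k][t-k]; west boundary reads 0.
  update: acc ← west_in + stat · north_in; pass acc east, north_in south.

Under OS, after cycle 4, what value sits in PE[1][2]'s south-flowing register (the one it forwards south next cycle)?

register = 2

Tracing OS — 2×3 array, target PE[1][2]:
  @0  [0,2]  acc 0  |  →0  ↓0
  @0  [1,1]  acc 0  |  →0  ↓0
  @0  [1,2]  acc 0  |  →0  ↓0
  @1  [0,2]  acc 0  |  →0  ↓0
  @1  [1,1]  acc 0  |  →0  ↓0
  @1  [1,2]  acc 0  |  →0  ↓0
  @2  [0,2]  acc 24  |  →3  ↓8
  @2  [1,1]  acc 32  |  →8  ↓4
  @2  [1,2]  acc 0  |  →0  ↓0
  @3  [0,2]  acc 28  |  →2  ↓2
  @3  [1,1]  acc 88  |  →7  ↓8
  @3  [1,2]  acc 64  |  →8  ↓8
  @4  [0,2]  acc 63  |  →5  ↓7
  @4  [1,1]  acc 91  |  →3  ↓1
  @4  [1,2]  acc 78  |  →7  ↓2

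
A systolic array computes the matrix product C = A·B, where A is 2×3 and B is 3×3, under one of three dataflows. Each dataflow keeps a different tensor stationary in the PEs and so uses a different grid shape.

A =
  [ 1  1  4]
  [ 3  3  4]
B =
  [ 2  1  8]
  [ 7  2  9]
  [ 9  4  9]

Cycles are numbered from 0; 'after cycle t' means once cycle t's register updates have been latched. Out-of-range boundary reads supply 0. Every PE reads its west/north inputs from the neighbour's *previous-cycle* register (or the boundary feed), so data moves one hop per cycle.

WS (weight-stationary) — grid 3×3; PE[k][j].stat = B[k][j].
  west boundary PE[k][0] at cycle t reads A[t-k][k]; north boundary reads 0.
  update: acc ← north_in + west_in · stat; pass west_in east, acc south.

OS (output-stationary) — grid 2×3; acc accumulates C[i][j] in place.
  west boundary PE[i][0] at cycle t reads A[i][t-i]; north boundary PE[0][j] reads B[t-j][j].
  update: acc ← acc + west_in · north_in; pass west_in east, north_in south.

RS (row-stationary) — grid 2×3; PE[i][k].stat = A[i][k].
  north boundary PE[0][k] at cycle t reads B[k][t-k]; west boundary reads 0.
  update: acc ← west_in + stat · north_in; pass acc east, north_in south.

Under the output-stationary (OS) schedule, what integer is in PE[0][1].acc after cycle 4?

PE[0][1].acc = 19

OS 2×3: PE[0][1] cycle-by-cycle (with neighbour feeds):
  c0 r0c0: 2 / 1 / 2
  c0 r0c1: 0 / 0 / 0
  c1 r0c0: 9 / 1 / 7
  c1 r0c1: 1 / 1 / 1
  c2 r0c0: 45 / 4 / 9
  c2 r0c1: 3 / 1 / 2
  c3 r0c0: 45 / 0 / 0
  c3 r0c1: 19 / 4 / 4
  c4 r0c0: 45 / 0 / 0
  c4 r0c1: 19 / 0 / 0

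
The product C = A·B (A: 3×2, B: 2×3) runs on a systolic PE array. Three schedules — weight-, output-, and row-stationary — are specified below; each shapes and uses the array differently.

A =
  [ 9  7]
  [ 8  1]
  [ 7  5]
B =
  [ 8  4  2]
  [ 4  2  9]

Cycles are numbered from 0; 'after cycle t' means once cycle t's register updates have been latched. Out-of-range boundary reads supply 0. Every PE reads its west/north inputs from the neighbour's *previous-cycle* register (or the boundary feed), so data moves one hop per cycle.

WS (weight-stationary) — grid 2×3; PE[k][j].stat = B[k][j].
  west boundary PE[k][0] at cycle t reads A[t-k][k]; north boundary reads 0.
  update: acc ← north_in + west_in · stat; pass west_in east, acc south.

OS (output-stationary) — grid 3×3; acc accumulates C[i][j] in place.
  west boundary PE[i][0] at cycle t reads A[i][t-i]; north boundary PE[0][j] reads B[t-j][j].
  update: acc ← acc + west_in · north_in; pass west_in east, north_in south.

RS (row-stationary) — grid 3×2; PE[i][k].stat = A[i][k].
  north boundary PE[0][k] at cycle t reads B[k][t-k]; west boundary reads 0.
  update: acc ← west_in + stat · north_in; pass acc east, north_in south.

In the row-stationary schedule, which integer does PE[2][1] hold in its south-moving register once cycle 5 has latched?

register = 9

RS (3×2). Following PE[2][1] plus its west/north inputs:
  t=0 PE[1][1]: acc=0 h=0 v=0
  t=0 PE[2][0]: acc=0 h=0 v=0
  t=0 PE[2][1]: acc=0 h=0 v=0
  t=1 PE[1][1]: acc=0 h=0 v=0
  t=1 PE[2][0]: acc=0 h=0 v=0
  t=1 PE[2][1]: acc=0 h=0 v=0
  t=2 PE[1][1]: acc=68 h=68 v=4
  t=2 PE[2][0]: acc=56 h=56 v=8
  t=2 PE[2][1]: acc=0 h=0 v=0
  t=3 PE[1][1]: acc=34 h=34 v=2
  t=3 PE[2][0]: acc=28 h=28 v=4
  t=3 PE[2][1]: acc=76 h=76 v=4
  t=4 PE[1][1]: acc=25 h=25 v=9
  t=4 PE[2][0]: acc=14 h=14 v=2
  t=4 PE[2][1]: acc=38 h=38 v=2
  t=5 PE[1][1]: acc=0 h=0 v=0
  t=5 PE[2][0]: acc=0 h=0 v=0
  t=5 PE[2][1]: acc=59 h=59 v=9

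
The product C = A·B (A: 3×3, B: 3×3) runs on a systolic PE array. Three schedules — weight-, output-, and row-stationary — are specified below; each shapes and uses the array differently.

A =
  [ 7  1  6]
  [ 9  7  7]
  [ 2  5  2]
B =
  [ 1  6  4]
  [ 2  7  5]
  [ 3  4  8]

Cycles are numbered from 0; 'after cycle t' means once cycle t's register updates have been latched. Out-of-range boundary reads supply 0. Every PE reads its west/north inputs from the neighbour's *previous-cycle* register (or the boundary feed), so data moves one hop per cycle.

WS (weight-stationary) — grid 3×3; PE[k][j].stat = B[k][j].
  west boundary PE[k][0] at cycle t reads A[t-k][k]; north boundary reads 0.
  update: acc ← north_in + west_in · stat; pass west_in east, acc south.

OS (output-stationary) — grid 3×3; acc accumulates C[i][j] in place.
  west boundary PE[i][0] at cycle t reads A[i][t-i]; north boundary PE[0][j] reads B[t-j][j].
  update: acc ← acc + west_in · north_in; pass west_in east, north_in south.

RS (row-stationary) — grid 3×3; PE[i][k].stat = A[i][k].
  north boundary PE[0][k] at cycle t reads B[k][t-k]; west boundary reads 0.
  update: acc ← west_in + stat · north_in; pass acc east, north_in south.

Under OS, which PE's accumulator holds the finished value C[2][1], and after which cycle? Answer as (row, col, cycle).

OS — PE[2][1] is where C[2][1] collects:
  after 0 — PE[2][1] acc=0, pass-E 0, pass-S 0
  after 1 — PE[2][1] acc=0, pass-E 0, pass-S 0
  after 2 — PE[2][1] acc=0, pass-E 0, pass-S 0
  after 3 — PE[2][1] acc=12, pass-E 2, pass-S 6
  after 4 — PE[2][1] acc=47, pass-E 5, pass-S 7
  after 5 — PE[2][1] acc=55, pass-E 2, pass-S 4

(row, col, cycle) = (2, 1, 5)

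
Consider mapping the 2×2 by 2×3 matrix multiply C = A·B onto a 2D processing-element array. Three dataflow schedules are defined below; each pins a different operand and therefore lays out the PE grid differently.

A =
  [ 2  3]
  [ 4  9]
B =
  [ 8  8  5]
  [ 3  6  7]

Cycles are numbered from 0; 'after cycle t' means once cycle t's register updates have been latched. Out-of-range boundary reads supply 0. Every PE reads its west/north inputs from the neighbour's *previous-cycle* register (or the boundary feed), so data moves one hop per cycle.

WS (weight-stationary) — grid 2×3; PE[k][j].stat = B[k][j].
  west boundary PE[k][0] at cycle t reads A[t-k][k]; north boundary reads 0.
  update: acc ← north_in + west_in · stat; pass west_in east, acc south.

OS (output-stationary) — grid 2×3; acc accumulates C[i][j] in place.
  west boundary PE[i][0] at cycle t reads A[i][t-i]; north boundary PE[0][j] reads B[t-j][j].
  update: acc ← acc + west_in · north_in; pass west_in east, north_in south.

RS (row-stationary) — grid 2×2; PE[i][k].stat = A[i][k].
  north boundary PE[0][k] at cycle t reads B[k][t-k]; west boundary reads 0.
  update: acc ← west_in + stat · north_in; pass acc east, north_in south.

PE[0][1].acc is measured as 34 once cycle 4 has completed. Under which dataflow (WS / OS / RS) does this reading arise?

dataflow = OS

— WS: 2×3; PE[0][1] trace:
  after 0 — PE[0][1] acc=0, pass-E 0, pass-S 0
  after 1 — PE[0][1] acc=16, pass-E 2, pass-S 16
  after 2 — PE[0][1] acc=32, pass-E 4, pass-S 32
  after 3 — PE[0][1] acc=0, pass-E 0, pass-S 0
  after 4 — PE[0][1] acc=0, pass-E 0, pass-S 0
— OS: 2×3; PE[0][1] trace:
  after 0 — PE[0][1] acc=0, pass-E 0, pass-S 0
  after 1 — PE[0][1] acc=16, pass-E 2, pass-S 8
  after 2 — PE[0][1] acc=34, pass-E 3, pass-S 6
  after 3 — PE[0][1] acc=34, pass-E 0, pass-S 0
  after 4 — PE[0][1] acc=34, pass-E 0, pass-S 0
— RS: 2×2; PE[0][1] trace:
  after 0 — PE[0][1] acc=0, pass-E 0, pass-S 0
  after 1 — PE[0][1] acc=25, pass-E 25, pass-S 3
  after 2 — PE[0][1] acc=34, pass-E 34, pass-S 6
  after 3 — PE[0][1] acc=31, pass-E 31, pass-S 7
  after 4 — PE[0][1] acc=0, pass-E 0, pass-S 0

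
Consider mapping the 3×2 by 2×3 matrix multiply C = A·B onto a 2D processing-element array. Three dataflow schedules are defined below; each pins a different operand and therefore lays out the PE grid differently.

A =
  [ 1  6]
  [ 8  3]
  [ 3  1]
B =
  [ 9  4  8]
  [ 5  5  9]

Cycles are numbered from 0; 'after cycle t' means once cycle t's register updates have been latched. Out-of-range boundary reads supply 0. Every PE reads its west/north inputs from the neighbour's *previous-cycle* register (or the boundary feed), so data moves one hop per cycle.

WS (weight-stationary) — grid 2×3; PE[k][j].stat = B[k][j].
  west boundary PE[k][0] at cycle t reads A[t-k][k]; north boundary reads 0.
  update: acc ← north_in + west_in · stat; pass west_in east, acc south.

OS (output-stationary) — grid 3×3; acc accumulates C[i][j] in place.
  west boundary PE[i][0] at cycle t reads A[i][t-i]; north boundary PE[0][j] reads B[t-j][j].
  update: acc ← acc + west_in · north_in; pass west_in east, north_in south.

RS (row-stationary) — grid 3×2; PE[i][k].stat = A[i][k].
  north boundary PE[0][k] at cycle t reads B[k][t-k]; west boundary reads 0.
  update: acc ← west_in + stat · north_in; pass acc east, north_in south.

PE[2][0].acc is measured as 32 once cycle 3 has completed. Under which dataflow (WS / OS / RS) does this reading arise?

WS: PE[2][0] is outside its 2×3 grid.
— OS: 3×3; PE[2][0] trace:
  0: (2,0).acc=0  regs=<0,0>
  1: (2,0).acc=0  regs=<0,0>
  2: (2,0).acc=27  regs=<3,9>
  3: (2,0).acc=32  regs=<1,5>
— RS: 3×2; PE[2][0] trace:
  0: (2,0).acc=0  regs=<0,0>
  1: (2,0).acc=0  regs=<0,0>
  2: (2,0).acc=27  regs=<27,9>
  3: (2,0).acc=12  regs=<12,4>

dataflow = OS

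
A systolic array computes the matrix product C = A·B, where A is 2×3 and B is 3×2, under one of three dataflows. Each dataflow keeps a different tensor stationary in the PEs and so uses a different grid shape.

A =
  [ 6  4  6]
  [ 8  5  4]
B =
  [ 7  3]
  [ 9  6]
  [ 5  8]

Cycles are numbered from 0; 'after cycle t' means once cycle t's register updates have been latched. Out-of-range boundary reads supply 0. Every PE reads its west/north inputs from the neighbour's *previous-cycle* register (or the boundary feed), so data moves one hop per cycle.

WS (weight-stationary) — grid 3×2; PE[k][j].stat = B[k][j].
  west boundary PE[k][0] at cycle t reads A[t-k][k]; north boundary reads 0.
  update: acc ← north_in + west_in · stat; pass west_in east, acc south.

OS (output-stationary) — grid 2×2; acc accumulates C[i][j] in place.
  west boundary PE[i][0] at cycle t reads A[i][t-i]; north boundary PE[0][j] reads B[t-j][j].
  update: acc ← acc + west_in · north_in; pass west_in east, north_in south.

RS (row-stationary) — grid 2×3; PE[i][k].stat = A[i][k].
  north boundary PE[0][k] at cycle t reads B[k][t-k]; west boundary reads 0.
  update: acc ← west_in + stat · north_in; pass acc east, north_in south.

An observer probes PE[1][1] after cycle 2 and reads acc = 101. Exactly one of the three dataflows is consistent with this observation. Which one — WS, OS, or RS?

dataflow = RS

— WS: 3×2; PE[1][1] trace:
  0: (1,1).acc=0  regs=<0,0>
  1: (1,1).acc=0  regs=<0,0>
  2: (1,1).acc=42  regs=<4,42>
— OS: 2×2; PE[1][1] trace:
  0: (1,1).acc=0  regs=<0,0>
  1: (1,1).acc=0  regs=<0,0>
  2: (1,1).acc=24  regs=<8,3>
— RS: 2×3; PE[1][1] trace:
  0: (1,1).acc=0  regs=<0,0>
  1: (1,1).acc=0  regs=<0,0>
  2: (1,1).acc=101  regs=<101,9>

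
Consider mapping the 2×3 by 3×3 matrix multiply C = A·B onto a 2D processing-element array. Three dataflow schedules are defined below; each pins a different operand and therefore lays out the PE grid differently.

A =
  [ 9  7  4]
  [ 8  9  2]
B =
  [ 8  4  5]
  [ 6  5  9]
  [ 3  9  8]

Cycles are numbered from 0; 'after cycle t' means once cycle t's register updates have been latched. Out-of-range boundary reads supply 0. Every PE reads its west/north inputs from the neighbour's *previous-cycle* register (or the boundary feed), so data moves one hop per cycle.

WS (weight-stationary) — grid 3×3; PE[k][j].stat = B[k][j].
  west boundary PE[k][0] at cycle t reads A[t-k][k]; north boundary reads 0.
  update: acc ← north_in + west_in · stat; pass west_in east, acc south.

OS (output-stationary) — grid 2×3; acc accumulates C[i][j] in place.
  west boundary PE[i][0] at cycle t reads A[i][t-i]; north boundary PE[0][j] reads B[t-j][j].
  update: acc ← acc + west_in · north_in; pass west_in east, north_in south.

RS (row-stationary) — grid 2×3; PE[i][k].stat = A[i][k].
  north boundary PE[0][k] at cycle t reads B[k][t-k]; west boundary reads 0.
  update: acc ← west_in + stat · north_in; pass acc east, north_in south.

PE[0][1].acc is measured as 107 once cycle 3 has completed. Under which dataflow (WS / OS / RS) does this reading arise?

dataflow = OS

WS (3×3 grid), PE[0][1]:
  [0] (0,1) acc=0 (h:0 v:0)
  [1] (0,1) acc=36 (h:9 v:36)
  [2] (0,1) acc=32 (h:8 v:32)
  [3] (0,1) acc=0 (h:0 v:0)
OS (2×3 grid), PE[0][1]:
  [0] (0,1) acc=0 (h:0 v:0)
  [1] (0,1) acc=36 (h:9 v:4)
  [2] (0,1) acc=71 (h:7 v:5)
  [3] (0,1) acc=107 (h:4 v:9)
RS (2×3 grid), PE[0][1]:
  [0] (0,1) acc=0 (h:0 v:0)
  [1] (0,1) acc=114 (h:114 v:6)
  [2] (0,1) acc=71 (h:71 v:5)
  [3] (0,1) acc=108 (h:108 v:9)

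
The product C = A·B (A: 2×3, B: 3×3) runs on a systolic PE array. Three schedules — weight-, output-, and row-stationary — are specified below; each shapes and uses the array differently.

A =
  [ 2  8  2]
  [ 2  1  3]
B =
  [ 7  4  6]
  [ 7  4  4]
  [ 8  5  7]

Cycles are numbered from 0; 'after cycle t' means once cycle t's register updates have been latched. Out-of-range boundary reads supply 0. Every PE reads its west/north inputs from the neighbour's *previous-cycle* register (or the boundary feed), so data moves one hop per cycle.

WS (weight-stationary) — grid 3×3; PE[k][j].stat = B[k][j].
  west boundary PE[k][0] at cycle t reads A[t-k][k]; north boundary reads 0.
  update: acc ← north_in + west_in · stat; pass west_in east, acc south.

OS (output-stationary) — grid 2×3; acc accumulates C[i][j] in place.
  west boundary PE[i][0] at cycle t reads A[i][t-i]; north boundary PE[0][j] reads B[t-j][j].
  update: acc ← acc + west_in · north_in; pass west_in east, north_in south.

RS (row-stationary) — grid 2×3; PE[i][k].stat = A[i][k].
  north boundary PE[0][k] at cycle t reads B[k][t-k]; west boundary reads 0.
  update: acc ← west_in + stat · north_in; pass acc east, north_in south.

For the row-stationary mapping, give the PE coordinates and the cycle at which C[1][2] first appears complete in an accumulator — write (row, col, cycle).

(row, col, cycle) = (1, 2, 5)

RS: C[1][2] accumulates in PE[1][2]:
  cycle 0: PE[1][2] → acc 0, east 0, south 0
  cycle 1: PE[1][2] → acc 0, east 0, south 0
  cycle 2: PE[1][2] → acc 0, east 0, south 0
  cycle 3: PE[1][2] → acc 45, east 45, south 8
  cycle 4: PE[1][2] → acc 27, east 27, south 5
  cycle 5: PE[1][2] → acc 37, east 37, south 7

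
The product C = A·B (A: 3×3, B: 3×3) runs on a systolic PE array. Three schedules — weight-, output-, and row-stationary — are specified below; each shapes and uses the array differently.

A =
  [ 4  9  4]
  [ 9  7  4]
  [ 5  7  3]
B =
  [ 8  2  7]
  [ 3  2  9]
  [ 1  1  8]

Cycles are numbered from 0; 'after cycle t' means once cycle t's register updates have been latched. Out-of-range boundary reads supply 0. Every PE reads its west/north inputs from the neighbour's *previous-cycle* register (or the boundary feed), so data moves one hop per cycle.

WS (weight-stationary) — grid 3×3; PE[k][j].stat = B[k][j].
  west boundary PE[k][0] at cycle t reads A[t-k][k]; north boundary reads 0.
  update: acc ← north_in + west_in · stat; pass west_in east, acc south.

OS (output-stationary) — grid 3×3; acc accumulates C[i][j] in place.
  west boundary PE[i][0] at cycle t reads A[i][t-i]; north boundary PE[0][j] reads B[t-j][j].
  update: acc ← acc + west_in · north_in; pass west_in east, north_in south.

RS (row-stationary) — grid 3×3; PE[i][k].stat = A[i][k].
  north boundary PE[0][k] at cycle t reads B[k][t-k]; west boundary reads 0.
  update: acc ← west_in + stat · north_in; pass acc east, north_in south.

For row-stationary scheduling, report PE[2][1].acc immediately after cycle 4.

RS on a 3×3 grid — tracing PE[2][1] and its feeders:
  t=0 PE[1][1]: acc=0 h=0 v=0
  t=0 PE[2][0]: acc=0 h=0 v=0
  t=0 PE[2][1]: acc=0 h=0 v=0
  t=1 PE[1][1]: acc=0 h=0 v=0
  t=1 PE[2][0]: acc=0 h=0 v=0
  t=1 PE[2][1]: acc=0 h=0 v=0
  t=2 PE[1][1]: acc=93 h=93 v=3
  t=2 PE[2][0]: acc=40 h=40 v=8
  t=2 PE[2][1]: acc=0 h=0 v=0
  t=3 PE[1][1]: acc=32 h=32 v=2
  t=3 PE[2][0]: acc=10 h=10 v=2
  t=3 PE[2][1]: acc=61 h=61 v=3
  t=4 PE[1][1]: acc=126 h=126 v=9
  t=4 PE[2][0]: acc=35 h=35 v=7
  t=4 PE[2][1]: acc=24 h=24 v=2

PE[2][1].acc = 24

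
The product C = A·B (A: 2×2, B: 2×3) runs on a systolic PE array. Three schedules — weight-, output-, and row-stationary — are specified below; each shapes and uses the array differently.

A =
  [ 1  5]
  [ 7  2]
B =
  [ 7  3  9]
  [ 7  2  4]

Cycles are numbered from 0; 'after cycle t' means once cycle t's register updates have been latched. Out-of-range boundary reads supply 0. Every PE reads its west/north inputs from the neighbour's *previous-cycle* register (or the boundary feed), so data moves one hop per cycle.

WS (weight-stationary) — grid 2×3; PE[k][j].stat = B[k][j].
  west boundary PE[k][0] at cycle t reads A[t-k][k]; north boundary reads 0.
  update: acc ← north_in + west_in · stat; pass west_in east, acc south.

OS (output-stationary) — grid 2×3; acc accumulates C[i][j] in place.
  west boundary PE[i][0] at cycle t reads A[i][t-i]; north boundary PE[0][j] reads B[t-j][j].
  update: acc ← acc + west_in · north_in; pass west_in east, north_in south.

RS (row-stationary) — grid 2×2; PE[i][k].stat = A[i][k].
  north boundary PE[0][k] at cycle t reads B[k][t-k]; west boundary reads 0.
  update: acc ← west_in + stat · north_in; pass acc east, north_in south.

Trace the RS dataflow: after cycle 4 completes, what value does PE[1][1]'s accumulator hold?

PE[1][1].acc = 71

Tracing RS — 2×2 array, target PE[1][1]:
  0: (0,1).acc=0  regs=<0,0>
  0: (1,0).acc=0  regs=<0,0>
  0: (1,1).acc=0  regs=<0,0>
  1: (0,1).acc=42  regs=<42,7>
  1: (1,0).acc=49  regs=<49,7>
  1: (1,1).acc=0  regs=<0,0>
  2: (0,1).acc=13  regs=<13,2>
  2: (1,0).acc=21  regs=<21,3>
  2: (1,1).acc=63  regs=<63,7>
  3: (0,1).acc=29  regs=<29,4>
  3: (1,0).acc=63  regs=<63,9>
  3: (1,1).acc=25  regs=<25,2>
  4: (0,1).acc=0  regs=<0,0>
  4: (1,0).acc=0  regs=<0,0>
  4: (1,1).acc=71  regs=<71,4>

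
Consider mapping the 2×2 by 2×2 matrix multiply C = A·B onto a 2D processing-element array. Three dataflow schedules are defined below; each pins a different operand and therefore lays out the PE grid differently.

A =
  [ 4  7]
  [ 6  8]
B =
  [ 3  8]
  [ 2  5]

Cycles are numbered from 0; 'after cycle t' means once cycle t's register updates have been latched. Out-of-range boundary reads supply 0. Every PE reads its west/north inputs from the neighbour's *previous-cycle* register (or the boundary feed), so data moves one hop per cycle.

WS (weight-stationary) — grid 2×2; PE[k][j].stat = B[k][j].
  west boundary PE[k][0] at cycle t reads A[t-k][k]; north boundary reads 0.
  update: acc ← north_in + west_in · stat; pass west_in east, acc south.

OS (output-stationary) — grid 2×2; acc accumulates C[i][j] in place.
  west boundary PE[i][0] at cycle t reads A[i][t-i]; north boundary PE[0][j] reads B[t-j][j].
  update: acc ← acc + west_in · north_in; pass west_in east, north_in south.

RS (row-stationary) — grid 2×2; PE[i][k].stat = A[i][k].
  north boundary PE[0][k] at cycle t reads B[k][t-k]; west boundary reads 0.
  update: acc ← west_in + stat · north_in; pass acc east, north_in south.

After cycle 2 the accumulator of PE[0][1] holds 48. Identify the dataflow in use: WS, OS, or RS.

WS (2×2 grid), PE[0][1]:
  cycle 0: PE[0][1] → acc 0, east 0, south 0
  cycle 1: PE[0][1] → acc 32, east 4, south 32
  cycle 2: PE[0][1] → acc 48, east 6, south 48
OS (2×2 grid), PE[0][1]:
  cycle 0: PE[0][1] → acc 0, east 0, south 0
  cycle 1: PE[0][1] → acc 32, east 4, south 8
  cycle 2: PE[0][1] → acc 67, east 7, south 5
RS (2×2 grid), PE[0][1]:
  cycle 0: PE[0][1] → acc 0, east 0, south 0
  cycle 1: PE[0][1] → acc 26, east 26, south 2
  cycle 2: PE[0][1] → acc 67, east 67, south 5

dataflow = WS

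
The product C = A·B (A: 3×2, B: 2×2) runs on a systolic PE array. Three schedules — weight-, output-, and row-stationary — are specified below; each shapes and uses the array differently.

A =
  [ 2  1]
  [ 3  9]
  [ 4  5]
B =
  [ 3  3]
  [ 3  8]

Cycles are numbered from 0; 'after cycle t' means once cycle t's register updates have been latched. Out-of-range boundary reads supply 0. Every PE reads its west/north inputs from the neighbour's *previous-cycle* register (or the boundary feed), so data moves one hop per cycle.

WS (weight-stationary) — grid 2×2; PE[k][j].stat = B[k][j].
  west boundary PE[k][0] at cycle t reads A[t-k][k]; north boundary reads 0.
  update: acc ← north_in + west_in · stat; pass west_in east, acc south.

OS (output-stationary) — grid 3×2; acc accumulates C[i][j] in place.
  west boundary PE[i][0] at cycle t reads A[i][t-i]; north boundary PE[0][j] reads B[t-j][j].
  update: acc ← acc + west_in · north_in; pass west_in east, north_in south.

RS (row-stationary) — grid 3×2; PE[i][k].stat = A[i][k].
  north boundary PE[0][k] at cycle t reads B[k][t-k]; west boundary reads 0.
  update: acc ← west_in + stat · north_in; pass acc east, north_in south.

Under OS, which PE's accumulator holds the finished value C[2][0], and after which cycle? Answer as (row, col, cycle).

OS — PE[2][0] is where C[2][0] collects:
  0: (2,0).acc=0  regs=<0,0>
  1: (2,0).acc=0  regs=<0,0>
  2: (2,0).acc=12  regs=<4,3>
  3: (2,0).acc=27  regs=<5,3>

(row, col, cycle) = (2, 0, 3)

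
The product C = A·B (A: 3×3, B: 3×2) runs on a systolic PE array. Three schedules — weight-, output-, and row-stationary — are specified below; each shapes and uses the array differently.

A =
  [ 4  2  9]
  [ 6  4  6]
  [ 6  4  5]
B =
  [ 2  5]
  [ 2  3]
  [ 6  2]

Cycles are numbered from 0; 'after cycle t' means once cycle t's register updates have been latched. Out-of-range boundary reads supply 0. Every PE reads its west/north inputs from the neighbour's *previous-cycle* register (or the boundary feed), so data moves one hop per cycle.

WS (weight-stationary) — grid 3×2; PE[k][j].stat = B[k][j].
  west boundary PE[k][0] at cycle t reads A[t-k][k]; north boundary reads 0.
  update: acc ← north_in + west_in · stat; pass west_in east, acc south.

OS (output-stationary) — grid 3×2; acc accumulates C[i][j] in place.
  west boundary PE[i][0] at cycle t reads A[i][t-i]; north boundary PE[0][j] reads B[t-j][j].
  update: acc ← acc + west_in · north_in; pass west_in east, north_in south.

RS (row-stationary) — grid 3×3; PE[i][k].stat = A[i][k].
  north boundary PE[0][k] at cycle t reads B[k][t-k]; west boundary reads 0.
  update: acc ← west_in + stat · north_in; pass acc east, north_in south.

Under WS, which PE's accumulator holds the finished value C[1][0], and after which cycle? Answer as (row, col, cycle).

(row, col, cycle) = (2, 0, 3)

WS: C[1][0] accumulates in PE[2][0]:
  c0 r2c0: 0 / 0 / 0
  c1 r2c0: 0 / 0 / 0
  c2 r2c0: 66 / 9 / 66
  c3 r2c0: 56 / 6 / 56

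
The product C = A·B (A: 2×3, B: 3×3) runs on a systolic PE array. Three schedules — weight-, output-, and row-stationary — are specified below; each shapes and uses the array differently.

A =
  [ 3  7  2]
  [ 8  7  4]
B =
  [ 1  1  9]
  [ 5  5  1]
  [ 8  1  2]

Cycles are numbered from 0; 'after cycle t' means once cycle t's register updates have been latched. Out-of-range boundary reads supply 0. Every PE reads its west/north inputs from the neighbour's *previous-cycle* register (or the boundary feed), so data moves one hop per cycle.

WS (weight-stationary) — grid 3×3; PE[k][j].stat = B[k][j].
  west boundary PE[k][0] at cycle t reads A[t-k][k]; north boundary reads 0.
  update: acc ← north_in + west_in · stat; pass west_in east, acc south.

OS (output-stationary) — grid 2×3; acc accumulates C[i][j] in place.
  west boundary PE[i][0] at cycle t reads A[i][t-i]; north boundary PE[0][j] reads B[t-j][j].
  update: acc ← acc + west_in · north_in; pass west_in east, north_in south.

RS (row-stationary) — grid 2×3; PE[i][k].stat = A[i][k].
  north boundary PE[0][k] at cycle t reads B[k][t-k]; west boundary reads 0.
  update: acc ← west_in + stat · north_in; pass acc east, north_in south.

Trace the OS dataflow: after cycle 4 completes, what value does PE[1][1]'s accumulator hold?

PE[1][1].acc = 47

Tracing OS — 2×3 array, target PE[1][1]:
  after 0 — PE[0][1] acc=0, pass-E 0, pass-S 0
  after 0 — PE[1][0] acc=0, pass-E 0, pass-S 0
  after 0 — PE[1][1] acc=0, pass-E 0, pass-S 0
  after 1 — PE[0][1] acc=3, pass-E 3, pass-S 1
  after 1 — PE[1][0] acc=8, pass-E 8, pass-S 1
  after 1 — PE[1][1] acc=0, pass-E 0, pass-S 0
  after 2 — PE[0][1] acc=38, pass-E 7, pass-S 5
  after 2 — PE[1][0] acc=43, pass-E 7, pass-S 5
  after 2 — PE[1][1] acc=8, pass-E 8, pass-S 1
  after 3 — PE[0][1] acc=40, pass-E 2, pass-S 1
  after 3 — PE[1][0] acc=75, pass-E 4, pass-S 8
  after 3 — PE[1][1] acc=43, pass-E 7, pass-S 5
  after 4 — PE[0][1] acc=40, pass-E 0, pass-S 0
  after 4 — PE[1][0] acc=75, pass-E 0, pass-S 0
  after 4 — PE[1][1] acc=47, pass-E 4, pass-S 1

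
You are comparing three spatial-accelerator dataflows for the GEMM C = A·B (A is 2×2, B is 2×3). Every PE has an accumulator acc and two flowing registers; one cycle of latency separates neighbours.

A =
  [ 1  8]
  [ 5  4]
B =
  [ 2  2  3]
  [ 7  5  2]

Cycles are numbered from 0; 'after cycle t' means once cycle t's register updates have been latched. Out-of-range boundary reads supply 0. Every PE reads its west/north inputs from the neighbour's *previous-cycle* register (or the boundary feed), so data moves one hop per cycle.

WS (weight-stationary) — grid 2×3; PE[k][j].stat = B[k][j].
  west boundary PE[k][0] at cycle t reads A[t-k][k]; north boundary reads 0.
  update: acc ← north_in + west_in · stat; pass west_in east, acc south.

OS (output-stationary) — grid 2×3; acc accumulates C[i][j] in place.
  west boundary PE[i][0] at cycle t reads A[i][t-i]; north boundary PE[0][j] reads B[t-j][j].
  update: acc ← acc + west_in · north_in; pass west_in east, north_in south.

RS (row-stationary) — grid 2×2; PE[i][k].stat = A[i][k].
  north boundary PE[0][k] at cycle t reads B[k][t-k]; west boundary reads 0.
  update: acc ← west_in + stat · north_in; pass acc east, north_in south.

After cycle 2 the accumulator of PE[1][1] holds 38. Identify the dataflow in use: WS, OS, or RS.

dataflow = RS

WS [2×3] PE[1][1] across cycles:
  step 0 · PE1,1: acc=0; fwd→0 fwd↓0
  step 1 · PE1,1: acc=0; fwd→0 fwd↓0
  step 2 · PE1,1: acc=42; fwd→8 fwd↓42
OS [2×3] PE[1][1] across cycles:
  step 0 · PE1,1: acc=0; fwd→0 fwd↓0
  step 1 · PE1,1: acc=0; fwd→0 fwd↓0
  step 2 · PE1,1: acc=10; fwd→5 fwd↓2
RS [2×2] PE[1][1] across cycles:
  step 0 · PE1,1: acc=0; fwd→0 fwd↓0
  step 1 · PE1,1: acc=0; fwd→0 fwd↓0
  step 2 · PE1,1: acc=38; fwd→38 fwd↓7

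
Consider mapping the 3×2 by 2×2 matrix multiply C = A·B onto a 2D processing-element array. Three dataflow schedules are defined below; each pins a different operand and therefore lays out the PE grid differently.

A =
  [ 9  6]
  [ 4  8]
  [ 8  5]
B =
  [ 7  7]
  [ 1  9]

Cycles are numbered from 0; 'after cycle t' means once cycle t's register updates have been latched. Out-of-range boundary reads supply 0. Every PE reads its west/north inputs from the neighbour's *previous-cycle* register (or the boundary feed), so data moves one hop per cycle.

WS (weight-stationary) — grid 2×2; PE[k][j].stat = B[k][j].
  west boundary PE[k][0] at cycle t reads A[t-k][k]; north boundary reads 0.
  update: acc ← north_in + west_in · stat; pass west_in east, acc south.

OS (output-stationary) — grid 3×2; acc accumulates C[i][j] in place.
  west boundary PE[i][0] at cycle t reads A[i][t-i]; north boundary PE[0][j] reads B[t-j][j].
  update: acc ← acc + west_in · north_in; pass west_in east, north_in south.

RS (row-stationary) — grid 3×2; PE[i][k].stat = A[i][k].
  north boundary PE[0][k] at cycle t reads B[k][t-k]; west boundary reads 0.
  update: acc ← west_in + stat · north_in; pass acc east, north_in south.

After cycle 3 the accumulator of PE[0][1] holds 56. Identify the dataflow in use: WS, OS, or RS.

— WS: 2×2; PE[0][1] trace:
  [0] (0,1) acc=0 (h:0 v:0)
  [1] (0,1) acc=63 (h:9 v:63)
  [2] (0,1) acc=28 (h:4 v:28)
  [3] (0,1) acc=56 (h:8 v:56)
— OS: 3×2; PE[0][1] trace:
  [0] (0,1) acc=0 (h:0 v:0)
  [1] (0,1) acc=63 (h:9 v:7)
  [2] (0,1) acc=117 (h:6 v:9)
  [3] (0,1) acc=117 (h:0 v:0)
— RS: 3×2; PE[0][1] trace:
  [0] (0,1) acc=0 (h:0 v:0)
  [1] (0,1) acc=69 (h:69 v:1)
  [2] (0,1) acc=117 (h:117 v:9)
  [3] (0,1) acc=0 (h:0 v:0)

dataflow = WS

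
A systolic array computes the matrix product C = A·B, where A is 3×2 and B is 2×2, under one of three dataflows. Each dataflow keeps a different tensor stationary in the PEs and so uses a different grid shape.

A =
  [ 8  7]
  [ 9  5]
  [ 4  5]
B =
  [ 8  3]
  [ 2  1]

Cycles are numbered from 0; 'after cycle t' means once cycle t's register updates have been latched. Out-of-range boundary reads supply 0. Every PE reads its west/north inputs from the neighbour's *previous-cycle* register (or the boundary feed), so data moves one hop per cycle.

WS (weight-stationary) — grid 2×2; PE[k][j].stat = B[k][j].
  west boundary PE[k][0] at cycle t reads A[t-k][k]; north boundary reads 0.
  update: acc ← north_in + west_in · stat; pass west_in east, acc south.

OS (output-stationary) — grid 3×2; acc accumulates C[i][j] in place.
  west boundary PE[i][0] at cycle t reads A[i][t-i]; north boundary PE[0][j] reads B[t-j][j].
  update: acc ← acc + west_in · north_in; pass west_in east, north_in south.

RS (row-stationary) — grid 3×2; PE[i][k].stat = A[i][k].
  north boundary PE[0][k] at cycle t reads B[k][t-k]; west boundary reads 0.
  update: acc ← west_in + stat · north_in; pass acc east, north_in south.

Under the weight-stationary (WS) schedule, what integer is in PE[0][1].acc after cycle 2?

PE[0][1].acc = 27

WS 2×2: PE[0][1] cycle-by-cycle (with neighbour feeds):
  t=0 PE[0][0]: acc=64 h=8 v=64
  t=0 PE[0][1]: acc=0 h=0 v=0
  t=1 PE[0][0]: acc=72 h=9 v=72
  t=1 PE[0][1]: acc=24 h=8 v=24
  t=2 PE[0][0]: acc=32 h=4 v=32
  t=2 PE[0][1]: acc=27 h=9 v=27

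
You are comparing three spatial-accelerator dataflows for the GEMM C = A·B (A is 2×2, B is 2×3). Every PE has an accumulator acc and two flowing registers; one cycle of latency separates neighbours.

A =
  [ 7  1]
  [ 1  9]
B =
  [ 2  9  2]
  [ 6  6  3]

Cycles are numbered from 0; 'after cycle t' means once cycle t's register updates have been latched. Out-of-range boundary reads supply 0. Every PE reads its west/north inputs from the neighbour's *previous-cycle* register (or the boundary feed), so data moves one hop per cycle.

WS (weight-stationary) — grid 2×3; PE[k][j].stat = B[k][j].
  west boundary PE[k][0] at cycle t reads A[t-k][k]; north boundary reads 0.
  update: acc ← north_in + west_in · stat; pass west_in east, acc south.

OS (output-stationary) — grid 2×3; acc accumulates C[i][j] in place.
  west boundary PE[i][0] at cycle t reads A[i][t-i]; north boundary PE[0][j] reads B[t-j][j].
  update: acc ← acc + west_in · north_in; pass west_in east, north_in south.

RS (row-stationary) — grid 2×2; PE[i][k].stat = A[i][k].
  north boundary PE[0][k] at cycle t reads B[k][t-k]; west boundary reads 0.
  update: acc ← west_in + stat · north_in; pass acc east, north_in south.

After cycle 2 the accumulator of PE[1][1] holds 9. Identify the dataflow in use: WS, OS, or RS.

WS [2×3] PE[1][1] across cycles:
  0: (1,1).acc=0  regs=<0,0>
  1: (1,1).acc=0  regs=<0,0>
  2: (1,1).acc=69  regs=<1,69>
OS [2×3] PE[1][1] across cycles:
  0: (1,1).acc=0  regs=<0,0>
  1: (1,1).acc=0  regs=<0,0>
  2: (1,1).acc=9  regs=<1,9>
RS [2×2] PE[1][1] across cycles:
  0: (1,1).acc=0  regs=<0,0>
  1: (1,1).acc=0  regs=<0,0>
  2: (1,1).acc=56  regs=<56,6>

dataflow = OS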